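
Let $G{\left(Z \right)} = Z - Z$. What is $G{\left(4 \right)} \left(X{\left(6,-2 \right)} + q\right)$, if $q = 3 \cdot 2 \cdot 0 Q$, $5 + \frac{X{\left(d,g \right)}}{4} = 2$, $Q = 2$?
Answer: $0$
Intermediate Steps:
$X{\left(d,g \right)} = -12$ ($X{\left(d,g \right)} = -20 + 4 \cdot 2 = -20 + 8 = -12$)
$q = 0$ ($q = 3 \cdot 2 \cdot 0 \cdot 2 = 6 \cdot 0 \cdot 2 = 0 \cdot 2 = 0$)
$G{\left(Z \right)} = 0$
$G{\left(4 \right)} \left(X{\left(6,-2 \right)} + q\right) = 0 \left(-12 + 0\right) = 0 \left(-12\right) = 0$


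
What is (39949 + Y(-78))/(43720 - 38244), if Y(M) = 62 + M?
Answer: 39933/5476 ≈ 7.2924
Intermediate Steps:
(39949 + Y(-78))/(43720 - 38244) = (39949 + (62 - 78))/(43720 - 38244) = (39949 - 16)/5476 = 39933*(1/5476) = 39933/5476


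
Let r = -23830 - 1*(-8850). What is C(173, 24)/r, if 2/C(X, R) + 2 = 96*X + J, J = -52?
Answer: -1/123989460 ≈ -8.0652e-9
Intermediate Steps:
C(X, R) = 2/(-54 + 96*X) (C(X, R) = 2/(-2 + (96*X - 52)) = 2/(-2 + (-52 + 96*X)) = 2/(-54 + 96*X))
r = -14980 (r = -23830 + 8850 = -14980)
C(173, 24)/r = (1/(3*(-9 + 16*173)))/(-14980) = (1/(3*(-9 + 2768)))*(-1/14980) = ((⅓)/2759)*(-1/14980) = ((⅓)*(1/2759))*(-1/14980) = (1/8277)*(-1/14980) = -1/123989460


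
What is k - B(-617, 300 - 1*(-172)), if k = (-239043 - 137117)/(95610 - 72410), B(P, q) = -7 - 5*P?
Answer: -448661/145 ≈ -3094.2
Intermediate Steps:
k = -2351/145 (k = -376160/23200 = -376160*1/23200 = -2351/145 ≈ -16.214)
k - B(-617, 300 - 1*(-172)) = -2351/145 - (-7 - 5*(-617)) = -2351/145 - (-7 + 3085) = -2351/145 - 1*3078 = -2351/145 - 3078 = -448661/145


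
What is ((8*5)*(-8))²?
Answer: 102400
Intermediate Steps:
((8*5)*(-8))² = (40*(-8))² = (-320)² = 102400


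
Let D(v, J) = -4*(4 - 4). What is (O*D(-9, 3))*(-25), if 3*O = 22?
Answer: 0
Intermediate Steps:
O = 22/3 (O = (⅓)*22 = 22/3 ≈ 7.3333)
D(v, J) = 0 (D(v, J) = -4*0 = 0)
(O*D(-9, 3))*(-25) = ((22/3)*0)*(-25) = 0*(-25) = 0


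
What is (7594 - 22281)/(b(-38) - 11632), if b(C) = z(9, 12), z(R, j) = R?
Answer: 14687/11623 ≈ 1.2636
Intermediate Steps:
b(C) = 9
(7594 - 22281)/(b(-38) - 11632) = (7594 - 22281)/(9 - 11632) = -14687/(-11623) = -14687*(-1/11623) = 14687/11623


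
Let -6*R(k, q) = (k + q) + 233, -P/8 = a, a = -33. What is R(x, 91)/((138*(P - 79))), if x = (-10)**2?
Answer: -106/38295 ≈ -0.0027680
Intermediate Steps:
x = 100
P = 264 (P = -8*(-33) = 264)
R(k, q) = -233/6 - k/6 - q/6 (R(k, q) = -((k + q) + 233)/6 = -(233 + k + q)/6 = -233/6 - k/6 - q/6)
R(x, 91)/((138*(P - 79))) = (-233/6 - 1/6*100 - 1/6*91)/((138*(264 - 79))) = (-233/6 - 50/3 - 91/6)/((138*185)) = -212/3/25530 = -212/3*1/25530 = -106/38295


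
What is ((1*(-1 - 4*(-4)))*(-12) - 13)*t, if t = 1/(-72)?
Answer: 193/72 ≈ 2.6806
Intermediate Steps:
t = -1/72 ≈ -0.013889
((1*(-1 - 4*(-4)))*(-12) - 13)*t = ((1*(-1 - 4*(-4)))*(-12) - 13)*(-1/72) = ((1*(-1 + 16))*(-12) - 13)*(-1/72) = ((1*15)*(-12) - 13)*(-1/72) = (15*(-12) - 13)*(-1/72) = (-180 - 13)*(-1/72) = -193*(-1/72) = 193/72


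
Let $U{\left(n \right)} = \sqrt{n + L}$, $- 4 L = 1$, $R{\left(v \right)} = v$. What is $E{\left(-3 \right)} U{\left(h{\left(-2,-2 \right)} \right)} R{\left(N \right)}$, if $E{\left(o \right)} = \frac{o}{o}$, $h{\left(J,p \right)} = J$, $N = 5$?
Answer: $\frac{15 i}{2} \approx 7.5 i$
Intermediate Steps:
$L = - \frac{1}{4}$ ($L = \left(- \frac{1}{4}\right) 1 = - \frac{1}{4} \approx -0.25$)
$E{\left(o \right)} = 1$
$U{\left(n \right)} = \sqrt{- \frac{1}{4} + n}$ ($U{\left(n \right)} = \sqrt{n - \frac{1}{4}} = \sqrt{- \frac{1}{4} + n}$)
$E{\left(-3 \right)} U{\left(h{\left(-2,-2 \right)} \right)} R{\left(N \right)} = 1 \frac{\sqrt{-1 + 4 \left(-2\right)}}{2} \cdot 5 = 1 \frac{\sqrt{-1 - 8}}{2} \cdot 5 = 1 \frac{\sqrt{-9}}{2} \cdot 5 = 1 \frac{3 i}{2} \cdot 5 = \frac{3 i}{2} \cdot 5 = \frac{15 i}{2}$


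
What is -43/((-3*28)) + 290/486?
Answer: 7543/6804 ≈ 1.1086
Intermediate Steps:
-43/((-3*28)) + 290/486 = -43/(-84) + 290*(1/486) = -43*(-1/84) + 145/243 = 43/84 + 145/243 = 7543/6804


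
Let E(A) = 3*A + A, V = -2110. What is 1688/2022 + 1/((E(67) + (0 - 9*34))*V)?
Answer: 67672931/81061980 ≈ 0.83483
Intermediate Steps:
E(A) = 4*A
1688/2022 + 1/((E(67) + (0 - 9*34))*V) = 1688/2022 + 1/((4*67 + (0 - 9*34))*(-2110)) = 1688*(1/2022) - 1/2110/(268 + (0 - 306)) = 844/1011 - 1/2110/(268 - 306) = 844/1011 - 1/2110/(-38) = 844/1011 - 1/38*(-1/2110) = 844/1011 + 1/80180 = 67672931/81061980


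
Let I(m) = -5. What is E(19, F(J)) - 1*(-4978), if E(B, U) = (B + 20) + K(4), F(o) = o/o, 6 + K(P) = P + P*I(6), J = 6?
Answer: 4995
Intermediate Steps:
K(P) = -6 - 4*P (K(P) = -6 + (P + P*(-5)) = -6 + (P - 5*P) = -6 - 4*P)
F(o) = 1
E(B, U) = -2 + B (E(B, U) = (B + 20) + (-6 - 4*4) = (20 + B) + (-6 - 16) = (20 + B) - 22 = -2 + B)
E(19, F(J)) - 1*(-4978) = (-2 + 19) - 1*(-4978) = 17 + 4978 = 4995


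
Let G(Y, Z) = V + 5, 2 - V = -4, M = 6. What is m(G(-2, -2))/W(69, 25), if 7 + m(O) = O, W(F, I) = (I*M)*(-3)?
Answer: -2/225 ≈ -0.0088889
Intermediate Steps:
V = 6 (V = 2 - 1*(-4) = 2 + 4 = 6)
G(Y, Z) = 11 (G(Y, Z) = 6 + 5 = 11)
W(F, I) = -18*I (W(F, I) = (I*6)*(-3) = (6*I)*(-3) = -18*I)
m(O) = -7 + O
m(G(-2, -2))/W(69, 25) = (-7 + 11)/((-18*25)) = 4/(-450) = 4*(-1/450) = -2/225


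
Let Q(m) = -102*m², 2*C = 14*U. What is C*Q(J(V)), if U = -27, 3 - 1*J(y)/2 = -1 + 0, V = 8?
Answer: 1233792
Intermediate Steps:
J(y) = 8 (J(y) = 6 - 2*(-1 + 0) = 6 - 2*(-1) = 6 + 2 = 8)
C = -189 (C = (14*(-27))/2 = (½)*(-378) = -189)
C*Q(J(V)) = -(-19278)*8² = -(-19278)*64 = -189*(-6528) = 1233792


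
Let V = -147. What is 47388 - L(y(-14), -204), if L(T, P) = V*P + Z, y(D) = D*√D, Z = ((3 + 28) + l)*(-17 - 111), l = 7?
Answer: 22264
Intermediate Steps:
Z = -4864 (Z = ((3 + 28) + 7)*(-17 - 111) = (31 + 7)*(-128) = 38*(-128) = -4864)
y(D) = D^(3/2)
L(T, P) = -4864 - 147*P (L(T, P) = -147*P - 4864 = -4864 - 147*P)
47388 - L(y(-14), -204) = 47388 - (-4864 - 147*(-204)) = 47388 - (-4864 + 29988) = 47388 - 1*25124 = 47388 - 25124 = 22264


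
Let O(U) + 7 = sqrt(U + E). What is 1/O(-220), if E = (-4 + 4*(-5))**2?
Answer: 7/307 + 2*sqrt(89)/307 ≈ 0.084260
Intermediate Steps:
E = 576 (E = (-4 - 20)**2 = (-24)**2 = 576)
O(U) = -7 + sqrt(576 + U) (O(U) = -7 + sqrt(U + 576) = -7 + sqrt(576 + U))
1/O(-220) = 1/(-7 + sqrt(576 - 220)) = 1/(-7 + sqrt(356)) = 1/(-7 + 2*sqrt(89))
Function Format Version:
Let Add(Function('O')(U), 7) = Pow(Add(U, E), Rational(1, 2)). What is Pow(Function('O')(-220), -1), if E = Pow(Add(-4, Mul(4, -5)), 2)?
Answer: Add(Rational(7, 307), Mul(Rational(2, 307), Pow(89, Rational(1, 2)))) ≈ 0.084260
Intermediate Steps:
E = 576 (E = Pow(Add(-4, -20), 2) = Pow(-24, 2) = 576)
Function('O')(U) = Add(-7, Pow(Add(576, U), Rational(1, 2))) (Function('O')(U) = Add(-7, Pow(Add(U, 576), Rational(1, 2))) = Add(-7, Pow(Add(576, U), Rational(1, 2))))
Pow(Function('O')(-220), -1) = Pow(Add(-7, Pow(Add(576, -220), Rational(1, 2))), -1) = Pow(Add(-7, Pow(356, Rational(1, 2))), -1) = Pow(Add(-7, Mul(2, Pow(89, Rational(1, 2)))), -1)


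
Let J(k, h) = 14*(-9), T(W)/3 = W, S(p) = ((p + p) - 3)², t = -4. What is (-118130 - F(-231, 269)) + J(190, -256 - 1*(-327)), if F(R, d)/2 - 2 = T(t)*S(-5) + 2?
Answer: -114208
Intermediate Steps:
S(p) = (-3 + 2*p)² (S(p) = (2*p - 3)² = (-3 + 2*p)²)
T(W) = 3*W
F(R, d) = -4048 (F(R, d) = 4 + 2*((3*(-4))*(-3 + 2*(-5))² + 2) = 4 + 2*(-12*(-3 - 10)² + 2) = 4 + 2*(-12*(-13)² + 2) = 4 + 2*(-12*169 + 2) = 4 + 2*(-2028 + 2) = 4 + 2*(-2026) = 4 - 4052 = -4048)
J(k, h) = -126
(-118130 - F(-231, 269)) + J(190, -256 - 1*(-327)) = (-118130 - 1*(-4048)) - 126 = (-118130 + 4048) - 126 = -114082 - 126 = -114208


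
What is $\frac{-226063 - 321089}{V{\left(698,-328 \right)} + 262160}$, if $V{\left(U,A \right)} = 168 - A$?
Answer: $- \frac{11399}{5472} \approx -2.0831$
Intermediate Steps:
$\frac{-226063 - 321089}{V{\left(698,-328 \right)} + 262160} = \frac{-226063 - 321089}{\left(168 - -328\right) + 262160} = - \frac{547152}{\left(168 + 328\right) + 262160} = - \frac{547152}{496 + 262160} = - \frac{547152}{262656} = \left(-547152\right) \frac{1}{262656} = - \frac{11399}{5472}$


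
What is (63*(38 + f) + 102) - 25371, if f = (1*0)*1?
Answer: -22875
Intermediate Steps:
f = 0 (f = 0*1 = 0)
(63*(38 + f) + 102) - 25371 = (63*(38 + 0) + 102) - 25371 = (63*38 + 102) - 25371 = (2394 + 102) - 25371 = 2496 - 25371 = -22875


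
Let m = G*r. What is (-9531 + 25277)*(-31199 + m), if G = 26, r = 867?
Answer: -136313122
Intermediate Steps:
m = 22542 (m = 26*867 = 22542)
(-9531 + 25277)*(-31199 + m) = (-9531 + 25277)*(-31199 + 22542) = 15746*(-8657) = -136313122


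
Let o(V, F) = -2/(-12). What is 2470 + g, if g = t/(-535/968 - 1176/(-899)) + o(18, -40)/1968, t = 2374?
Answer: 43568169287227/7762614624 ≈ 5612.6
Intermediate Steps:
o(V, F) = ⅙ (o(V, F) = -2*(-1/12) = ⅙)
g = 24394511165947/7762614624 (g = 2374/(-535/968 - 1176/(-899)) + (⅙)/1968 = 2374/(-535*1/968 - 1176*(-1/899)) + (⅙)*(1/1968) = 2374/(-535/968 + 1176/899) + 1/11808 = 2374/(657403/870232) + 1/11808 = 2374*(870232/657403) + 1/11808 = 2065930768/657403 + 1/11808 = 24394511165947/7762614624 ≈ 3142.6)
2470 + g = 2470 + 24394511165947/7762614624 = 43568169287227/7762614624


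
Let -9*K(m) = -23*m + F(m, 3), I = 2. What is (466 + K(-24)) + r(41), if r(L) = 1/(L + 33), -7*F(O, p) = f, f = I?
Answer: 1886767/4662 ≈ 404.71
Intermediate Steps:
f = 2
F(O, p) = -2/7 (F(O, p) = -1/7*2 = -2/7)
r(L) = 1/(33 + L)
K(m) = 2/63 + 23*m/9 (K(m) = -(-23*m - 2/7)/9 = -(-2/7 - 23*m)/9 = 2/63 + 23*m/9)
(466 + K(-24)) + r(41) = (466 + (2/63 + (23/9)*(-24))) + 1/(33 + 41) = (466 + (2/63 - 184/3)) + 1/74 = (466 - 3862/63) + 1/74 = 25496/63 + 1/74 = 1886767/4662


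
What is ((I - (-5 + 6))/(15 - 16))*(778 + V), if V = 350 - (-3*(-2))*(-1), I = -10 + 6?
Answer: 5670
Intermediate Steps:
I = -4
V = 356 (V = 350 - 6*(-1) = 350 - 1*(-6) = 350 + 6 = 356)
((I - (-5 + 6))/(15 - 16))*(778 + V) = ((-4 - (-5 + 6))/(15 - 16))*(778 + 356) = ((-4 - 1*1)/(-1))*1134 = -(-4 - 1)*1134 = -1*(-5)*1134 = 5*1134 = 5670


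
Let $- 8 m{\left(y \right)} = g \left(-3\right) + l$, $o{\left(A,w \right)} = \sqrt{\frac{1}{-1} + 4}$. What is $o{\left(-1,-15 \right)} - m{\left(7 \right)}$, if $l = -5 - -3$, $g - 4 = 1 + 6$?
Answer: $- \frac{35}{8} + \sqrt{3} \approx -2.6429$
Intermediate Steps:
$g = 11$ ($g = 4 + \left(1 + 6\right) = 4 + 7 = 11$)
$l = -2$ ($l = -5 + 3 = -2$)
$o{\left(A,w \right)} = \sqrt{3}$ ($o{\left(A,w \right)} = \sqrt{-1 + 4} = \sqrt{3}$)
$m{\left(y \right)} = \frac{35}{8}$ ($m{\left(y \right)} = - \frac{11 \left(-3\right) - 2}{8} = - \frac{-33 - 2}{8} = \left(- \frac{1}{8}\right) \left(-35\right) = \frac{35}{8}$)
$o{\left(-1,-15 \right)} - m{\left(7 \right)} = \sqrt{3} - \frac{35}{8} = - \frac{35}{8} + \sqrt{3}$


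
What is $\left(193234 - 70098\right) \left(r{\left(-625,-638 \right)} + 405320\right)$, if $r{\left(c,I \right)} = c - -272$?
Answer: $49866016512$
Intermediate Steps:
$r{\left(c,I \right)} = 272 + c$ ($r{\left(c,I \right)} = c + 272 = 272 + c$)
$\left(193234 - 70098\right) \left(r{\left(-625,-638 \right)} + 405320\right) = \left(193234 - 70098\right) \left(\left(272 - 625\right) + 405320\right) = 123136 \left(-353 + 405320\right) = 123136 \cdot 404967 = 49866016512$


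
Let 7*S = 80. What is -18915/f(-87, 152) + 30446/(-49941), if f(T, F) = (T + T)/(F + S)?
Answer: 180104038322/10138023 ≈ 17765.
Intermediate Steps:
S = 80/7 (S = (⅐)*80 = 80/7 ≈ 11.429)
f(T, F) = 2*T/(80/7 + F) (f(T, F) = (T + T)/(F + 80/7) = (2*T)/(80/7 + F) = 2*T/(80/7 + F))
-18915/f(-87, 152) + 30446/(-49941) = -18915/(14*(-87)/(80 + 7*152)) + 30446/(-49941) = -18915/(14*(-87)/(80 + 1064)) + 30446*(-1/49941) = -18915/(14*(-87)/1144) - 30446/49941 = -18915/(14*(-87)*(1/1144)) - 30446/49941 = -18915/(-609/572) - 30446/49941 = -18915*(-572/609) - 30446/49941 = 3606460/203 - 30446/49941 = 180104038322/10138023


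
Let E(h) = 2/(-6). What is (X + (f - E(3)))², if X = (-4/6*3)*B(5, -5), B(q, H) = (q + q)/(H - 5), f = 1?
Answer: 100/9 ≈ 11.111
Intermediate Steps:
E(h) = -⅓ (E(h) = 2*(-⅙) = -⅓)
B(q, H) = 2*q/(-5 + H) (B(q, H) = (2*q)/(-5 + H) = 2*q/(-5 + H))
X = 2 (X = (-4/6*3)*(2*5/(-5 - 5)) = (-4*⅙*3)*(2*5/(-10)) = (-⅔*3)*(2*5*(-⅒)) = -2*(-1) = 2)
(X + (f - E(3)))² = (2 + (1 - 1*(-⅓)))² = (2 + (1 + ⅓))² = (2 + 4/3)² = (10/3)² = 100/9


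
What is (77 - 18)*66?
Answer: 3894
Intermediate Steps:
(77 - 18)*66 = 59*66 = 3894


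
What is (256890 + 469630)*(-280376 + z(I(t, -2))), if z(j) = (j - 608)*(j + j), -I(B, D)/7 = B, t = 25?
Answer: -4595965520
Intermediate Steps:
I(B, D) = -7*B
z(j) = 2*j*(-608 + j) (z(j) = (-608 + j)*(2*j) = 2*j*(-608 + j))
(256890 + 469630)*(-280376 + z(I(t, -2))) = (256890 + 469630)*(-280376 + 2*(-7*25)*(-608 - 7*25)) = 726520*(-280376 + 2*(-175)*(-608 - 175)) = 726520*(-280376 + 2*(-175)*(-783)) = 726520*(-280376 + 274050) = 726520*(-6326) = -4595965520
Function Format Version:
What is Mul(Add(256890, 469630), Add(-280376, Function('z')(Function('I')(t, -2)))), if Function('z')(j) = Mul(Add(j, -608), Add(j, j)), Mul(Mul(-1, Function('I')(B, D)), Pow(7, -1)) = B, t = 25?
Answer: -4595965520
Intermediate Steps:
Function('I')(B, D) = Mul(-7, B)
Function('z')(j) = Mul(2, j, Add(-608, j)) (Function('z')(j) = Mul(Add(-608, j), Mul(2, j)) = Mul(2, j, Add(-608, j)))
Mul(Add(256890, 469630), Add(-280376, Function('z')(Function('I')(t, -2)))) = Mul(Add(256890, 469630), Add(-280376, Mul(2, Mul(-7, 25), Add(-608, Mul(-7, 25))))) = Mul(726520, Add(-280376, Mul(2, -175, Add(-608, -175)))) = Mul(726520, Add(-280376, Mul(2, -175, -783))) = Mul(726520, Add(-280376, 274050)) = Mul(726520, -6326) = -4595965520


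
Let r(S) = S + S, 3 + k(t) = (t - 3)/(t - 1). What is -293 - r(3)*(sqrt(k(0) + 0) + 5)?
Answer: -323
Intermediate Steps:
k(t) = -3 + (-3 + t)/(-1 + t) (k(t) = -3 + (t - 3)/(t - 1) = -3 + (-3 + t)/(-1 + t))
r(S) = 2*S
-293 - r(3)*(sqrt(k(0) + 0) + 5) = -293 - 2*3*(sqrt(-2*0/(-1 + 0) + 0) + 5) = -293 - 6*(sqrt(-2*0/(-1) + 0) + 5) = -293 - 6*(sqrt(-2*0*(-1) + 0) + 5) = -293 - 6*(sqrt(0 + 0) + 5) = -293 - 6*(sqrt(0) + 5) = -293 - 6*(0 + 5) = -293 - 6*5 = -293 - 1*30 = -293 - 30 = -323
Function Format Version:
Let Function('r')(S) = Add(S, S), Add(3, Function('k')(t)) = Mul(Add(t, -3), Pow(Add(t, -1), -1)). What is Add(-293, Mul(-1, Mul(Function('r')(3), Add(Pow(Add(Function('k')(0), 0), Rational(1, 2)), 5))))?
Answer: -323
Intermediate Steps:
Function('k')(t) = Add(-3, Mul(Pow(Add(-1, t), -1), Add(-3, t))) (Function('k')(t) = Add(-3, Mul(Add(t, -3), Pow(Add(t, -1), -1))) = Add(-3, Mul(Add(-3, t), Pow(Add(-1, t), -1))) = Add(-3, Mul(Pow(Add(-1, t), -1), Add(-3, t))))
Function('r')(S) = Mul(2, S)
Add(-293, Mul(-1, Mul(Function('r')(3), Add(Pow(Add(Function('k')(0), 0), Rational(1, 2)), 5)))) = Add(-293, Mul(-1, Mul(Mul(2, 3), Add(Pow(Add(Mul(-2, 0, Pow(Add(-1, 0), -1)), 0), Rational(1, 2)), 5)))) = Add(-293, Mul(-1, Mul(6, Add(Pow(Add(Mul(-2, 0, Pow(-1, -1)), 0), Rational(1, 2)), 5)))) = Add(-293, Mul(-1, Mul(6, Add(Pow(Add(Mul(-2, 0, -1), 0), Rational(1, 2)), 5)))) = Add(-293, Mul(-1, Mul(6, Add(Pow(Add(0, 0), Rational(1, 2)), 5)))) = Add(-293, Mul(-1, Mul(6, Add(Pow(0, Rational(1, 2)), 5)))) = Add(-293, Mul(-1, Mul(6, Add(0, 5)))) = Add(-293, Mul(-1, Mul(6, 5))) = Add(-293, Mul(-1, 30)) = Add(-293, -30) = -323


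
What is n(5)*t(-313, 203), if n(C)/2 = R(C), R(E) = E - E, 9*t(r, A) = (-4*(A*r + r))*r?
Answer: 0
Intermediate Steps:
t(r, A) = r*(-4*r - 4*A*r)/9 (t(r, A) = ((-4*(A*r + r))*r)/9 = ((-4*(r + A*r))*r)/9 = ((-4*r - 4*A*r)*r)/9 = (r*(-4*r - 4*A*r))/9 = r*(-4*r - 4*A*r)/9)
R(E) = 0
n(C) = 0 (n(C) = 2*0 = 0)
n(5)*t(-313, 203) = 0*((4/9)*(-313)**2*(-1 - 1*203)) = 0*((4/9)*97969*(-1 - 203)) = 0*((4/9)*97969*(-204)) = 0*(-26647568/3) = 0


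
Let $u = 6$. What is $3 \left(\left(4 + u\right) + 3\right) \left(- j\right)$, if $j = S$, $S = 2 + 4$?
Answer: $-234$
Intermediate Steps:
$S = 6$
$j = 6$
$3 \left(\left(4 + u\right) + 3\right) \left(- j\right) = 3 \left(\left(4 + 6\right) + 3\right) \left(\left(-1\right) 6\right) = 3 \left(10 + 3\right) \left(-6\right) = 3 \cdot 13 \left(-6\right) = 39 \left(-6\right) = -234$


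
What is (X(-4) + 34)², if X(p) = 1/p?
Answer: 18225/16 ≈ 1139.1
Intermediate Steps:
X(p) = 1/p
(X(-4) + 34)² = (1/(-4) + 34)² = (-¼ + 34)² = (135/4)² = 18225/16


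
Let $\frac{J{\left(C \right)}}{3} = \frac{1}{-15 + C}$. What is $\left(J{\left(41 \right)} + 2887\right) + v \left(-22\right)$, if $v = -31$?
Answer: $\frac{92797}{26} \approx 3569.1$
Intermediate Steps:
$J{\left(C \right)} = \frac{3}{-15 + C}$
$\left(J{\left(41 \right)} + 2887\right) + v \left(-22\right) = \left(\frac{3}{-15 + 41} + 2887\right) - -682 = \left(\frac{3}{26} + 2887\right) + 682 = \frac{75065}{26} + 682 = \frac{92797}{26}$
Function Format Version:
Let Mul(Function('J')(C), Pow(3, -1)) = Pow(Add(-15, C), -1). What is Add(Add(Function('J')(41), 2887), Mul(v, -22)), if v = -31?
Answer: Rational(92797, 26) ≈ 3569.1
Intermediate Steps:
Function('J')(C) = Mul(3, Pow(Add(-15, C), -1))
Add(Add(Function('J')(41), 2887), Mul(v, -22)) = Add(Add(Mul(3, Pow(Add(-15, 41), -1)), 2887), Mul(-31, -22)) = Add(Add(Mul(3, Pow(26, -1)), 2887), 682) = Add(Add(Mul(3, Rational(1, 26)), 2887), 682) = Add(Add(Rational(3, 26), 2887), 682) = Add(Rational(75065, 26), 682) = Rational(92797, 26)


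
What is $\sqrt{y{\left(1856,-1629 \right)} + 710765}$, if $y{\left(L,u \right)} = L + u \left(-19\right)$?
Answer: $2 \sqrt{185893} \approx 862.31$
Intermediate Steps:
$y{\left(L,u \right)} = L - 19 u$
$\sqrt{y{\left(1856,-1629 \right)} + 710765} = \sqrt{\left(1856 - -30951\right) + 710765} = \sqrt{\left(1856 + 30951\right) + 710765} = \sqrt{32807 + 710765} = \sqrt{743572} = 2 \sqrt{185893}$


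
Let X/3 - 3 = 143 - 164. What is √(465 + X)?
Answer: √411 ≈ 20.273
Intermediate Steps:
X = -54 (X = 9 + 3*(143 - 164) = 9 + 3*(-21) = 9 - 63 = -54)
√(465 + X) = √(465 - 54) = √411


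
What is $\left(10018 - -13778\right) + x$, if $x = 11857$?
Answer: $35653$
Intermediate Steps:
$\left(10018 - -13778\right) + x = \left(10018 - -13778\right) + 11857 = \left(10018 + 13778\right) + 11857 = 23796 + 11857 = 35653$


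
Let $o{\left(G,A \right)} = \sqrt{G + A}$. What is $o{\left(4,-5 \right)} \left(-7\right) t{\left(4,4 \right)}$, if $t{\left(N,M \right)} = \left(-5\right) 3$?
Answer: $105 i \approx 105.0 i$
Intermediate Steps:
$o{\left(G,A \right)} = \sqrt{A + G}$
$t{\left(N,M \right)} = -15$
$o{\left(4,-5 \right)} \left(-7\right) t{\left(4,4 \right)} = \sqrt{-5 + 4} \left(-7\right) \left(-15\right) = \sqrt{-1} \left(-7\right) \left(-15\right) = i \left(-7\right) \left(-15\right) = - 7 i \left(-15\right) = 105 i$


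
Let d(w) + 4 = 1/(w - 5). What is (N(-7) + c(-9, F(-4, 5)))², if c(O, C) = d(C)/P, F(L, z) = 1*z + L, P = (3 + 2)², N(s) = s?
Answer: 514089/10000 ≈ 51.409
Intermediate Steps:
d(w) = -4 + 1/(-5 + w) (d(w) = -4 + 1/(w - 5) = -4 + 1/(-5 + w))
P = 25 (P = 5² = 25)
F(L, z) = L + z (F(L, z) = z + L = L + z)
c(O, C) = (21 - 4*C)/(25*(-5 + C)) (c(O, C) = ((21 - 4*C)/(-5 + C))/25 = ((21 - 4*C)/(-5 + C))*(1/25) = (21 - 4*C)/(25*(-5 + C)))
(N(-7) + c(-9, F(-4, 5)))² = (-7 + (21 - 4*(-4 + 5))/(25*(-5 + (-4 + 5))))² = (-7 + (21 - 4*1)/(25*(-5 + 1)))² = (-7 + (1/25)*(21 - 4)/(-4))² = (-7 + (1/25)*(-¼)*17)² = (-7 - 17/100)² = (-717/100)² = 514089/10000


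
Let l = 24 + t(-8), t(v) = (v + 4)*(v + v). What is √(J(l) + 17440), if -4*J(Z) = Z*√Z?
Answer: 2*√(4360 - 11*√22) ≈ 131.28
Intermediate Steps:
t(v) = 2*v*(4 + v) (t(v) = (4 + v)*(2*v) = 2*v*(4 + v))
l = 88 (l = 24 + 2*(-8)*(4 - 8) = 24 + 2*(-8)*(-4) = 24 + 64 = 88)
J(Z) = -Z^(3/2)/4 (J(Z) = -Z*√Z/4 = -Z^(3/2)/4)
√(J(l) + 17440) = √(-44*√22 + 17440) = √(17440 - 44*√22)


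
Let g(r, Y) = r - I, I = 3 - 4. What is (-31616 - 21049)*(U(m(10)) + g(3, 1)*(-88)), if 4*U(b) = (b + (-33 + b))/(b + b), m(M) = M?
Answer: 296746209/16 ≈ 1.8547e+7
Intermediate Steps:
I = -1
g(r, Y) = 1 + r (g(r, Y) = r - 1*(-1) = r + 1 = 1 + r)
U(b) = (-33 + 2*b)/(8*b) (U(b) = ((b + (-33 + b))/(b + b))/4 = ((-33 + 2*b)/((2*b)))/4 = ((-33 + 2*b)*(1/(2*b)))/4 = ((-33 + 2*b)/(2*b))/4 = (-33 + 2*b)/(8*b))
(-31616 - 21049)*(U(m(10)) + g(3, 1)*(-88)) = (-31616 - 21049)*((⅛)*(-33 + 2*10)/10 + (1 + 3)*(-88)) = -52665*((⅛)*(⅒)*(-33 + 20) + 4*(-88)) = -52665*((⅛)*(⅒)*(-13) - 352) = -52665*(-13/80 - 352) = -52665*(-28173/80) = 296746209/16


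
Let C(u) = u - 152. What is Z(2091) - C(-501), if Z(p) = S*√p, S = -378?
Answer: 653 - 378*√2091 ≈ -16632.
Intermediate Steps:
C(u) = -152 + u
Z(p) = -378*√p
Z(2091) - C(-501) = -378*√2091 - (-152 - 501) = -378*√2091 - 1*(-653) = -378*√2091 + 653 = 653 - 378*√2091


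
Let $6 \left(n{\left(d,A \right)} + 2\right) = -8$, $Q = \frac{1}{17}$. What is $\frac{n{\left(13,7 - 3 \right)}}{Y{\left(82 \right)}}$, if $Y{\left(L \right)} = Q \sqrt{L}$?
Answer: $- \frac{85 \sqrt{82}}{123} \approx -6.2578$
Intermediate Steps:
$Q = \frac{1}{17} \approx 0.058824$
$n{\left(d,A \right)} = - \frac{10}{3}$ ($n{\left(d,A \right)} = -2 + \frac{1}{6} \left(-8\right) = -2 - \frac{4}{3} = - \frac{10}{3}$)
$Y{\left(L \right)} = \frac{\sqrt{L}}{17}$
$\frac{n{\left(13,7 - 3 \right)}}{Y{\left(82 \right)}} = \frac{1}{\frac{1}{17} \sqrt{82}} \left(- \frac{10}{3}\right) = \frac{17 \sqrt{82}}{82} \left(- \frac{10}{3}\right) = - \frac{85 \sqrt{82}}{123}$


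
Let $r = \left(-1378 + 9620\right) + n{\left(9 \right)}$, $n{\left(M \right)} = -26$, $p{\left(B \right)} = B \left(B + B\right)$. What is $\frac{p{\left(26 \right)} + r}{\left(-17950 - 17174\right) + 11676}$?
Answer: $- \frac{1196}{2931} \approx -0.40805$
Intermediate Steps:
$p{\left(B \right)} = 2 B^{2}$ ($p{\left(B \right)} = B 2 B = 2 B^{2}$)
$r = 8216$ ($r = \left(-1378 + 9620\right) - 26 = 8242 - 26 = 8216$)
$\frac{p{\left(26 \right)} + r}{\left(-17950 - 17174\right) + 11676} = \frac{2 \cdot 26^{2} + 8216}{\left(-17950 - 17174\right) + 11676} = \frac{2 \cdot 676 + 8216}{-35124 + 11676} = \frac{1352 + 8216}{-23448} = 9568 \left(- \frac{1}{23448}\right) = - \frac{1196}{2931}$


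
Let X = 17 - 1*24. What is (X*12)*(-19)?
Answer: 1596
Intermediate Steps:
X = -7 (X = 17 - 24 = -7)
(X*12)*(-19) = -7*12*(-19) = -84*(-19) = 1596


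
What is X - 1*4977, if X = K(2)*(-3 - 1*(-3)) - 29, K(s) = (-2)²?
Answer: -5006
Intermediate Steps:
K(s) = 4
X = -29 (X = 4*(-3 - 1*(-3)) - 29 = 4*(-3 + 3) - 29 = 4*0 - 29 = 0 - 29 = -29)
X - 1*4977 = -29 - 1*4977 = -29 - 4977 = -5006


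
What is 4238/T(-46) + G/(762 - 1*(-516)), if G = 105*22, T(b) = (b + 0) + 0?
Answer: -442492/4899 ≈ -90.323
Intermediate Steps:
T(b) = b (T(b) = b + 0 = b)
G = 2310
4238/T(-46) + G/(762 - 1*(-516)) = 4238/(-46) + 2310/(762 - 1*(-516)) = 4238*(-1/46) + 2310/(762 + 516) = -2119/23 + 2310/1278 = -2119/23 + 2310*(1/1278) = -2119/23 + 385/213 = -442492/4899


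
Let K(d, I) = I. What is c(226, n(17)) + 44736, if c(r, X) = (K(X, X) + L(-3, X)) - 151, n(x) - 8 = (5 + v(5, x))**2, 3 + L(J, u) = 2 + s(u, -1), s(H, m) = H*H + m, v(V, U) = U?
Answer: 287139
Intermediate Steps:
s(H, m) = m + H**2 (s(H, m) = H**2 + m = m + H**2)
L(J, u) = -2 + u**2 (L(J, u) = -3 + (2 + (-1 + u**2)) = -3 + (1 + u**2) = -2 + u**2)
n(x) = 8 + (5 + x)**2
c(r, X) = -153 + X + X**2 (c(r, X) = (X + (-2 + X**2)) - 151 = (-2 + X + X**2) - 151 = -153 + X + X**2)
c(226, n(17)) + 44736 = (-153 + (8 + (5 + 17)**2) + (8 + (5 + 17)**2)**2) + 44736 = (-153 + (8 + 22**2) + (8 + 22**2)**2) + 44736 = (-153 + (8 + 484) + (8 + 484)**2) + 44736 = (-153 + 492 + 492**2) + 44736 = (-153 + 492 + 242064) + 44736 = 242403 + 44736 = 287139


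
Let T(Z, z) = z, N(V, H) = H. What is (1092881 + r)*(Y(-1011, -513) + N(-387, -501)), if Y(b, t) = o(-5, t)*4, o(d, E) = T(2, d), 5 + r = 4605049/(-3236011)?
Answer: -1842544713497827/3236011 ≈ -5.6939e+8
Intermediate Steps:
r = -20785104/3236011 (r = -5 + 4605049/(-3236011) = -5 + 4605049*(-1/3236011) = -5 - 4605049/3236011 = -20785104/3236011 ≈ -6.4231)
o(d, E) = d
Y(b, t) = -20 (Y(b, t) = -5*4 = -20)
(1092881 + r)*(Y(-1011, -513) + N(-387, -501)) = (1092881 - 20785104/3236011)*(-20 - 501) = (3536554152587/3236011)*(-521) = -1842544713497827/3236011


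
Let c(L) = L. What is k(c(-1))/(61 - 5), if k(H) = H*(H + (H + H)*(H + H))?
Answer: -3/56 ≈ -0.053571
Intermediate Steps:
k(H) = H*(H + 4*H²) (k(H) = H*(H + (2*H)*(2*H)) = H*(H + 4*H²))
k(c(-1))/(61 - 5) = ((-1)²*(1 + 4*(-1)))/(61 - 5) = (1*(1 - 4))/56 = (1*(-3))*(1/56) = -3*1/56 = -3/56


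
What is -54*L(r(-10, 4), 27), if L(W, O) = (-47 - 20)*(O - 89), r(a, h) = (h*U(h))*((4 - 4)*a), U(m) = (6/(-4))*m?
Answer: -224316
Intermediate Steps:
U(m) = -3*m/2 (U(m) = (6*(-1/4))*m = -3*m/2)
r(a, h) = 0 (r(a, h) = (h*(-3*h/2))*((4 - 4)*a) = (-3*h**2/2)*(0*a) = -3*h**2/2*0 = 0)
L(W, O) = 5963 - 67*O (L(W, O) = -67*(-89 + O) = 5963 - 67*O)
-54*L(r(-10, 4), 27) = -54*(5963 - 67*27) = -54*(5963 - 1809) = -54*4154 = -224316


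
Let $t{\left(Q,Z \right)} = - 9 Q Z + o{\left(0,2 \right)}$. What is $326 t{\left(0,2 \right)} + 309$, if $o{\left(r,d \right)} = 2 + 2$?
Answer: $1613$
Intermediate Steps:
$o{\left(r,d \right)} = 4$
$t{\left(Q,Z \right)} = 4 - 9 Q Z$ ($t{\left(Q,Z \right)} = - 9 Q Z + 4 = 4 - 9 Q Z$)
$326 t{\left(0,2 \right)} + 309 = 326 \left(4 - 0 \cdot 2\right) + 309 = 326 \left(4 + 0\right) + 309 = 326 \cdot 4 + 309 = 1304 + 309 = 1613$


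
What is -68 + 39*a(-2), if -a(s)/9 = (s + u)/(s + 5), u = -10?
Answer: 1336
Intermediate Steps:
a(s) = -9*(-10 + s)/(5 + s) (a(s) = -9*(s - 10)/(s + 5) = -9*(-10 + s)/(5 + s))
-68 + 39*a(-2) = -68 + 39*(9*(10 - 1*(-2))/(5 - 2)) = -68 + 39*(9*(10 + 2)/3) = -68 + 39*(9*(⅓)*12) = -68 + 39*36 = -68 + 1404 = 1336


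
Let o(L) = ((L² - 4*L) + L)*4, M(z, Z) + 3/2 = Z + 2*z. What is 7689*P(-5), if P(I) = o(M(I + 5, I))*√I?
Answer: 1899183*I*√5 ≈ 4.2467e+6*I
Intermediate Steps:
M(z, Z) = -3/2 + Z + 2*z (M(z, Z) = -3/2 + (Z + 2*z) = -3/2 + Z + 2*z)
o(L) = -12*L + 4*L² (o(L) = (L² - 3*L)*4 = -12*L + 4*L²)
P(I) = 4*√I*(11/2 + 3*I)*(17/2 + 3*I) (P(I) = (4*(-3/2 + I + 2*(I + 5))*(-3 + (-3/2 + I + 2*(I + 5))))*√I = (4*(-3/2 + I + 2*(5 + I))*(-3 + (-3/2 + I + 2*(5 + I))))*√I = (4*(-3/2 + I + (10 + 2*I))*(-3 + (-3/2 + I + (10 + 2*I))))*√I = (4*(17/2 + 3*I)*(-3 + (17/2 + 3*I)))*√I = (4*(17/2 + 3*I)*(11/2 + 3*I))*√I = (4*(11/2 + 3*I)*(17/2 + 3*I))*√I = 4*√I*(11/2 + 3*I)*(17/2 + 3*I))
7689*P(-5) = 7689*(√(-5)*(11 + 6*(-5))*(17 + 6*(-5))) = 7689*((I*√5)*(11 - 30)*(17 - 30)) = 7689*((I*√5)*(-19)*(-13)) = 7689*(247*I*√5) = 1899183*I*√5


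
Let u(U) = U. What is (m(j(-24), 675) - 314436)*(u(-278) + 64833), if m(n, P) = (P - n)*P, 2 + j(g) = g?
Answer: 10247396145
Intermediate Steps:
j(g) = -2 + g
m(n, P) = P*(P - n)
(m(j(-24), 675) - 314436)*(u(-278) + 64833) = (675*(675 - (-2 - 24)) - 314436)*(-278 + 64833) = (675*(675 - 1*(-26)) - 314436)*64555 = (675*(675 + 26) - 314436)*64555 = (675*701 - 314436)*64555 = (473175 - 314436)*64555 = 158739*64555 = 10247396145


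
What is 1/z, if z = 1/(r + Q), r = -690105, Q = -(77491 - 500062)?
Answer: -267534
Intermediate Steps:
Q = 422571 (Q = -1*(-422571) = 422571)
z = -1/267534 (z = 1/(-690105 + 422571) = 1/(-267534) = -1/267534 ≈ -3.7378e-6)
1/z = 1/(-1/267534) = -267534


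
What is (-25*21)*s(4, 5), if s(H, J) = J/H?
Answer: -2625/4 ≈ -656.25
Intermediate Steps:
(-25*21)*s(4, 5) = (-25*21)*(5/4) = -2625/4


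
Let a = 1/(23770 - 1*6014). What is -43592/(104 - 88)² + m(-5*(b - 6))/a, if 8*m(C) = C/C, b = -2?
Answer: 65575/32 ≈ 2049.2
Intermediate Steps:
m(C) = ⅛ (m(C) = (C/C)/8 = (⅛)*1 = ⅛)
a = 1/17756 (a = 1/(23770 - 6014) = 1/17756 ≈ 5.6319e-5)
-43592/(104 - 88)² + m(-5*(b - 6))/a = -43592/(104 - 88)² + 1/(8*(1/17756)) = -43592/(16²) + (⅛)*17756 = -43592/256 + 4439/2 = -43592*1/256 + 4439/2 = -5449/32 + 4439/2 = 65575/32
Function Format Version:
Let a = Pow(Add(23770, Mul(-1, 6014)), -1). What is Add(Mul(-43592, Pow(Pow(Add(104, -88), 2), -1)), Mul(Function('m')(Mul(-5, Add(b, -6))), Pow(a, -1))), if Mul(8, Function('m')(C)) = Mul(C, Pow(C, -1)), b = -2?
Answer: Rational(65575, 32) ≈ 2049.2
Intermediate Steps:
Function('m')(C) = Rational(1, 8) (Function('m')(C) = Mul(Rational(1, 8), Mul(C, Pow(C, -1))) = Mul(Rational(1, 8), 1) = Rational(1, 8))
a = Rational(1, 17756) (a = Pow(Add(23770, -6014), -1) = Pow(17756, -1) = Rational(1, 17756) ≈ 5.6319e-5)
Add(Mul(-43592, Pow(Pow(Add(104, -88), 2), -1)), Mul(Function('m')(Mul(-5, Add(b, -6))), Pow(a, -1))) = Add(Mul(-43592, Pow(Pow(Add(104, -88), 2), -1)), Mul(Rational(1, 8), Pow(Rational(1, 17756), -1))) = Add(Mul(-43592, Pow(Pow(16, 2), -1)), Mul(Rational(1, 8), 17756)) = Add(Mul(-43592, Pow(256, -1)), Rational(4439, 2)) = Add(Mul(-43592, Rational(1, 256)), Rational(4439, 2)) = Add(Rational(-5449, 32), Rational(4439, 2)) = Rational(65575, 32)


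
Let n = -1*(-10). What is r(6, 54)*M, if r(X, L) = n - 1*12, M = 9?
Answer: -18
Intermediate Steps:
n = 10
r(X, L) = -2 (r(X, L) = 10 - 1*12 = 10 - 12 = -2)
r(6, 54)*M = -2*9 = -18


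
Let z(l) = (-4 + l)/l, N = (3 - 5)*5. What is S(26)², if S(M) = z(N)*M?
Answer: 33124/25 ≈ 1325.0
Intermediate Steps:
N = -10 (N = -2*5 = -10)
z(l) = (-4 + l)/l
S(M) = 7*M/5 (S(M) = ((-4 - 10)/(-10))*M = (-⅒*(-14))*M = 7*M/5)
S(26)² = ((7/5)*26)² = (182/5)² = 33124/25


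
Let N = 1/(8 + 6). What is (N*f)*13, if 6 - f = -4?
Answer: 65/7 ≈ 9.2857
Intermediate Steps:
f = 10 (f = 6 - 1*(-4) = 6 + 4 = 10)
N = 1/14 ≈ 0.071429
(N*f)*13 = ((1/14)*10)*13 = (5/7)*13 = 65/7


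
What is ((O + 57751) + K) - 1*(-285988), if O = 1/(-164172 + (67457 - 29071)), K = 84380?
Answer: 53851376533/125786 ≈ 4.2812e+5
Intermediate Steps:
O = -1/125786 (O = 1/(-164172 + 38386) = 1/(-125786) = -1/125786 ≈ -7.9500e-6)
((O + 57751) + K) - 1*(-285988) = ((-1/125786 + 57751) + 84380) - 1*(-285988) = (7264267285/125786 + 84380) + 285988 = 17878089965/125786 + 285988 = 53851376533/125786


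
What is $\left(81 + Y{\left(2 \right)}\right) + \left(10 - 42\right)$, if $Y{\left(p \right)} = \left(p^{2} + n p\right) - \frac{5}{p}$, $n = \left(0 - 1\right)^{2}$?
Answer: $\frac{105}{2} \approx 52.5$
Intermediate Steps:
$n = 1$ ($n = \left(-1\right)^{2} = 1$)
$Y{\left(p \right)} = p + p^{2} - \frac{5}{p}$ ($Y{\left(p \right)} = \left(p^{2} + 1 p\right) - \frac{5}{p} = \left(p^{2} + p\right) - \frac{5}{p} = \left(p + p^{2}\right) - \frac{5}{p} = p + p^{2} - \frac{5}{p}$)
$\left(81 + Y{\left(2 \right)}\right) + \left(10 - 42\right) = \left(81 + \left(2 + 2^{2} - \frac{5}{2}\right)\right) + \left(10 - 42\right) = \left(81 + \left(2 + 4 - \frac{5}{2}\right)\right) + \left(10 - 42\right) = \left(81 + \left(2 + 4 - \frac{5}{2}\right)\right) - 32 = \left(81 + \frac{7}{2}\right) - 32 = \frac{169}{2} - 32 = \frac{105}{2}$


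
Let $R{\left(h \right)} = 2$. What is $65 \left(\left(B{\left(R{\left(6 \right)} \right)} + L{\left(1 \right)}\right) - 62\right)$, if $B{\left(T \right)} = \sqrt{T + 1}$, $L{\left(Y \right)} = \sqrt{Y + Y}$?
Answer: $-4030 + 65 \sqrt{2} + 65 \sqrt{3} \approx -3825.5$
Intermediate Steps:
$L{\left(Y \right)} = \sqrt{2} \sqrt{Y}$ ($L{\left(Y \right)} = \sqrt{2 Y} = \sqrt{2} \sqrt{Y}$)
$B{\left(T \right)} = \sqrt{1 + T}$
$65 \left(\left(B{\left(R{\left(6 \right)} \right)} + L{\left(1 \right)}\right) - 62\right) = 65 \left(\left(\sqrt{1 + 2} + \sqrt{2} \sqrt{1}\right) - 62\right) = 65 \left(\left(\sqrt{3} + \sqrt{2} \cdot 1\right) - 62\right) = 65 \left(\left(\sqrt{3} + \sqrt{2}\right) - 62\right) = 65 \left(\left(\sqrt{2} + \sqrt{3}\right) - 62\right) = 65 \left(-62 + \sqrt{2} + \sqrt{3}\right) = -4030 + 65 \sqrt{2} + 65 \sqrt{3}$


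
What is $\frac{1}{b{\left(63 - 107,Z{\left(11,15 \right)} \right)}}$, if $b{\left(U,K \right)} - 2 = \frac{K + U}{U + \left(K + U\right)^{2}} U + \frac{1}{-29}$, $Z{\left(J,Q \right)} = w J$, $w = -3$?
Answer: $\frac{15515}{39427} \approx 0.39351$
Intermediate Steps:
$Z{\left(J,Q \right)} = - 3 J$
$b{\left(U,K \right)} = \frac{57}{29} + \frac{U \left(K + U\right)}{U + \left(K + U\right)^{2}}$ ($b{\left(U,K \right)} = 2 + \left(\frac{K + U}{U + \left(K + U\right)^{2}} U + \frac{1}{-29}\right) = 2 + \left(\frac{K + U}{U + \left(K + U\right)^{2}} U - \frac{1}{29}\right) = 2 + \left(\frac{U \left(K + U\right)}{U + \left(K + U\right)^{2}} - \frac{1}{29}\right) = 2 + \left(- \frac{1}{29} + \frac{U \left(K + U\right)}{U + \left(K + U\right)^{2}}\right) = \frac{57}{29} + \frac{U \left(K + U\right)}{U + \left(K + U\right)^{2}}$)
$\frac{1}{b{\left(63 - 107,Z{\left(11,15 \right)} \right)}} = \frac{1}{\frac{1}{\left(63 - 107\right) + \left(\left(-3\right) 11 + \left(63 - 107\right)\right)^{2}} \left(\left(63 - 107\right)^{2} + \frac{57 \left(63 - 107\right)}{29} + \frac{57 \left(\left(-3\right) 11 + \left(63 - 107\right)\right)^{2}}{29} + \left(-3\right) 11 \left(63 - 107\right)\right)} = \frac{1}{\frac{1}{-44 + \left(-33 - 44\right)^{2}} \left(\left(-44\right)^{2} + \frac{57}{29} \left(-44\right) + \frac{57 \left(-33 - 44\right)^{2}}{29} - -1452\right)} = \frac{1}{\frac{1}{-44 + \left(-77\right)^{2}} \left(1936 - \frac{2508}{29} + \frac{57 \left(-77\right)^{2}}{29} + 1452\right)} = \frac{1}{\frac{1}{-44 + 5929} \left(1936 - \frac{2508}{29} + \frac{57}{29} \cdot 5929 + 1452\right)} = \frac{1}{\frac{1}{5885} \left(1936 - \frac{2508}{29} + \frac{337953}{29} + 1452\right)} = \frac{1}{\frac{1}{5885} \cdot \frac{433697}{29}} = \frac{1}{\frac{39427}{15515}} = \frac{15515}{39427}$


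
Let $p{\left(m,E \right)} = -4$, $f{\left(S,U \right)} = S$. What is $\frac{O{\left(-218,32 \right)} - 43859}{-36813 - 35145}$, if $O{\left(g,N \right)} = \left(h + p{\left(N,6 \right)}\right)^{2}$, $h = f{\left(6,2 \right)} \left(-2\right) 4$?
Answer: $\frac{41155}{71958} \approx 0.57193$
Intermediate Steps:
$h = -48$ ($h = 6 \left(-2\right) 4 = \left(-12\right) 4 = -48$)
$O{\left(g,N \right)} = 2704$ ($O{\left(g,N \right)} = \left(-48 - 4\right)^{2} = \left(-52\right)^{2} = 2704$)
$\frac{O{\left(-218,32 \right)} - 43859}{-36813 - 35145} = \frac{2704 - 43859}{-36813 - 35145} = - \frac{41155}{-71958} = \left(-41155\right) \left(- \frac{1}{71958}\right) = \frac{41155}{71958}$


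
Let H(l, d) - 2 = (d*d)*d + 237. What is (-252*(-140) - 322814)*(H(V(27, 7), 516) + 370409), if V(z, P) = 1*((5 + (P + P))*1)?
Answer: -39610322697296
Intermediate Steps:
V(z, P) = 5 + 2*P (V(z, P) = 1*((5 + 2*P)*1) = 1*(5 + 2*P) = 5 + 2*P)
H(l, d) = 239 + d³ (H(l, d) = 2 + ((d*d)*d + 237) = 2 + (d²*d + 237) = 2 + (d³ + 237) = 2 + (237 + d³) = 239 + d³)
(-252*(-140) - 322814)*(H(V(27, 7), 516) + 370409) = (-252*(-140) - 322814)*((239 + 516³) + 370409) = (35280 - 322814)*((239 + 137388096) + 370409) = -287534*(137388335 + 370409) = -287534*137758744 = -39610322697296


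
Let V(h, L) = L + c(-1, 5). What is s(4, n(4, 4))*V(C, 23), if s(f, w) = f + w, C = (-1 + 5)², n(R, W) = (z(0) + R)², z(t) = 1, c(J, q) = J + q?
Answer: 783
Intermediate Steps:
n(R, W) = (1 + R)²
C = 16 (C = 4² = 16)
V(h, L) = 4 + L (V(h, L) = L + (-1 + 5) = L + 4 = 4 + L)
s(4, n(4, 4))*V(C, 23) = (4 + (1 + 4)²)*(4 + 23) = (4 + 5²)*27 = (4 + 25)*27 = 29*27 = 783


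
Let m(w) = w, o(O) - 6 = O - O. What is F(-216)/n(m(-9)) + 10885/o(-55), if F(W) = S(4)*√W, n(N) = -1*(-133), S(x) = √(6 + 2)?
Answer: 10885/6 + 24*I*√3/133 ≈ 1814.2 + 0.31255*I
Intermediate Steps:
o(O) = 6 (o(O) = 6 + (O - O) = 6 + 0 = 6)
S(x) = 2*√2 (S(x) = √8 = 2*√2)
n(N) = 133
F(W) = 2*√2*√W (F(W) = (2*√2)*√W = 2*√2*√W)
F(-216)/n(m(-9)) + 10885/o(-55) = (2*√2*√(-216))/133 + 10885/6 = (2*√2*(6*I*√6))*(1/133) + 10885*(⅙) = (24*I*√3)*(1/133) + 10885/6 = 24*I*√3/133 + 10885/6 = 10885/6 + 24*I*√3/133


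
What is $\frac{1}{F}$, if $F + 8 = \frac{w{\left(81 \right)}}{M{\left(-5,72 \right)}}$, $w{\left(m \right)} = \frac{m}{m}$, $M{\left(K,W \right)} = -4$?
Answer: $- \frac{4}{33} \approx -0.12121$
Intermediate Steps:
$w{\left(m \right)} = 1$
$F = - \frac{33}{4}$ ($F = -8 + 1 \frac{1}{-4} = -8 + 1 \left(- \frac{1}{4}\right) = -8 - \frac{1}{4} = - \frac{33}{4} \approx -8.25$)
$\frac{1}{F} = \frac{1}{- \frac{33}{4}} = - \frac{4}{33}$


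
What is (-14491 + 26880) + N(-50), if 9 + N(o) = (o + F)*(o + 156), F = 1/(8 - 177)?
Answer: 1196414/169 ≈ 7079.4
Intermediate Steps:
F = -1/169 (F = 1/(-169) = -1/169 ≈ -0.0059172)
N(o) = -9 + (156 + o)*(-1/169 + o) (N(o) = -9 + (o - 1/169)*(o + 156) = -9 + (-1/169 + o)*(156 + o) = -9 + (156 + o)*(-1/169 + o))
(-14491 + 26880) + N(-50) = (-14491 + 26880) + (-129/13 + (-50)**2 + (26363/169)*(-50)) = 12389 + (-129/13 + 2500 - 1318150/169) = 12389 - 897327/169 = 1196414/169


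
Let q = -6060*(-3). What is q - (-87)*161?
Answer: 32187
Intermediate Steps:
q = 18180
q - (-87)*161 = 18180 - (-87)*161 = 18180 - 1*(-14007) = 18180 + 14007 = 32187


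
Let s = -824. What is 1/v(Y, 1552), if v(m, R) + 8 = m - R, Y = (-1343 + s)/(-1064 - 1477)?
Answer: -231/360163 ≈ -0.00064138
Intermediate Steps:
Y = 197/231 (Y = (-1343 - 824)/(-1064 - 1477) = -2167/(-2541) = -2167*(-1/2541) = 197/231 ≈ 0.85281)
v(m, R) = -8 + m - R (v(m, R) = -8 + (m - R) = -8 + m - R)
1/v(Y, 1552) = 1/(-8 + 197/231 - 1*1552) = 1/(-8 + 197/231 - 1552) = 1/(-360163/231) = -231/360163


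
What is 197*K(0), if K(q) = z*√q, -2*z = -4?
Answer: 0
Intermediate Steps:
z = 2 (z = -½*(-4) = 2)
K(q) = 2*√q
197*K(0) = 197*(2*√0) = 197*(2*0) = 197*0 = 0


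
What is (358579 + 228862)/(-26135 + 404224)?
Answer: 587441/378089 ≈ 1.5537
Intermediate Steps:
(358579 + 228862)/(-26135 + 404224) = 587441/378089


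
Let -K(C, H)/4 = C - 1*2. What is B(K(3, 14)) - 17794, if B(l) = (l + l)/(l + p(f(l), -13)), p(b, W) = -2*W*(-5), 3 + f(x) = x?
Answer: -1192194/67 ≈ -17794.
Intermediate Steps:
f(x) = -3 + x
K(C, H) = 8 - 4*C (K(C, H) = -4*(C - 1*2) = -4*(C - 2) = -4*(-2 + C) = 8 - 4*C)
p(b, W) = 10*W
B(l) = 2*l/(-130 + l) (B(l) = (l + l)/(l + 10*(-13)) = (2*l)/(l - 130) = (2*l)/(-130 + l) = 2*l/(-130 + l))
B(K(3, 14)) - 17794 = 2*(8 - 4*3)/(-130 + (8 - 4*3)) - 17794 = 2*(8 - 12)/(-130 + (8 - 12)) - 17794 = 2*(-4)/(-130 - 4) - 17794 = 2*(-4)/(-134) - 17794 = 2*(-4)*(-1/134) - 17794 = 4/67 - 17794 = -1192194/67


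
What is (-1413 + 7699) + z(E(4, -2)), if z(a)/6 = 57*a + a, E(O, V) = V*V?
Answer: 7678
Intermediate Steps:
E(O, V) = V²
z(a) = 348*a (z(a) = 6*(57*a + a) = 6*(58*a) = 348*a)
(-1413 + 7699) + z(E(4, -2)) = (-1413 + 7699) + 348*(-2)² = 6286 + 348*4 = 6286 + 1392 = 7678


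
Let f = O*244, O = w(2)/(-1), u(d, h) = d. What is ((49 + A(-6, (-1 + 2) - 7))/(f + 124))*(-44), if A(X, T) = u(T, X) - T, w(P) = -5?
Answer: -77/48 ≈ -1.6042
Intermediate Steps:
O = 5 (O = -5/(-1) = -5*(-1) = 5)
f = 1220 (f = 5*244 = 1220)
A(X, T) = 0 (A(X, T) = T - T = 0)
((49 + A(-6, (-1 + 2) - 7))/(f + 124))*(-44) = ((49 + 0)/(1220 + 124))*(-44) = (49/1344)*(-44) = (49*(1/1344))*(-44) = (7/192)*(-44) = -77/48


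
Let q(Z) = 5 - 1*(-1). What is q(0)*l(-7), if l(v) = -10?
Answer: -60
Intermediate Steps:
q(Z) = 6 (q(Z) = 5 + 1 = 6)
q(0)*l(-7) = 6*(-10) = -60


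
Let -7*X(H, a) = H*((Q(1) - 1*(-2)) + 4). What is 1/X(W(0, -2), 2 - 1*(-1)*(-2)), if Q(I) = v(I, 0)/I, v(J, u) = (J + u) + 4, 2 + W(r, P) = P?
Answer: 7/44 ≈ 0.15909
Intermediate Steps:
W(r, P) = -2 + P
v(J, u) = 4 + J + u
Q(I) = (4 + I)/I (Q(I) = (4 + I + 0)/I = (4 + I)/I)
X(H, a) = -11*H/7 (X(H, a) = -H*(((4 + 1)/1 - 1*(-2)) + 4)/7 = -H*((1*5 + 2) + 4)/7 = -H*((5 + 2) + 4)/7 = -H*(7 + 4)/7 = -H*11/7 = -11*H/7)
1/X(W(0, -2), 2 - 1*(-1)*(-2)) = 1/(-11*(-2 - 2)/7) = 1/(-11/7*(-4)) = 1/(44/7) = 7/44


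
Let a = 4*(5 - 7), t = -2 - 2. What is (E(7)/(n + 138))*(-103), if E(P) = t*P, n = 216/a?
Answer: 2884/111 ≈ 25.982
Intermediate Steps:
t = -4
a = -8 (a = 4*(-2) = -8)
n = -27 (n = 216/(-8) = 216*(-1/8) = -27)
E(P) = -4*P
(E(7)/(n + 138))*(-103) = ((-4*7)/(-27 + 138))*(-103) = (-28/111)*(-103) = ((1/111)*(-28))*(-103) = -28/111*(-103) = 2884/111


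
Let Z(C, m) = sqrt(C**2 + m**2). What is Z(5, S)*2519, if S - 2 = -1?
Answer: 2519*sqrt(26) ≈ 12844.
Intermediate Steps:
S = 1 (S = 2 - 1 = 1)
Z(5, S)*2519 = sqrt(5**2 + 1**2)*2519 = sqrt(25 + 1)*2519 = sqrt(26)*2519 = 2519*sqrt(26)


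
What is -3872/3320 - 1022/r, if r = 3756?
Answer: -1121017/779370 ≈ -1.4384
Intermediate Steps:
-3872/3320 - 1022/r = -3872/3320 - 1022/3756 = -3872*1/3320 - 1022*1/3756 = -484/415 - 511/1878 = -1121017/779370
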